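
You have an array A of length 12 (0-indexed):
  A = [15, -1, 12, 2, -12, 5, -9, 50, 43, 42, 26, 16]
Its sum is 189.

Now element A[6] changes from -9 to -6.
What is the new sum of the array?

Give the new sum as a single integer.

Answer: 192

Derivation:
Old value at index 6: -9
New value at index 6: -6
Delta = -6 - -9 = 3
New sum = old_sum + delta = 189 + (3) = 192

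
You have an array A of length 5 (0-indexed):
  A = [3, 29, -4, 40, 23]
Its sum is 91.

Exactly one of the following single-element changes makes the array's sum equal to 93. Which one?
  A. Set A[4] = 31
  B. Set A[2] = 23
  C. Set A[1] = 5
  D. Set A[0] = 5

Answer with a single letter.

Answer: D

Derivation:
Option A: A[4] 23->31, delta=8, new_sum=91+(8)=99
Option B: A[2] -4->23, delta=27, new_sum=91+(27)=118
Option C: A[1] 29->5, delta=-24, new_sum=91+(-24)=67
Option D: A[0] 3->5, delta=2, new_sum=91+(2)=93 <-- matches target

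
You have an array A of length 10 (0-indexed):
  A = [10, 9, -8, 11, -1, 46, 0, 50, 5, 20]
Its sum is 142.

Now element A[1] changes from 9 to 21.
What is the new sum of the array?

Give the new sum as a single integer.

Answer: 154

Derivation:
Old value at index 1: 9
New value at index 1: 21
Delta = 21 - 9 = 12
New sum = old_sum + delta = 142 + (12) = 154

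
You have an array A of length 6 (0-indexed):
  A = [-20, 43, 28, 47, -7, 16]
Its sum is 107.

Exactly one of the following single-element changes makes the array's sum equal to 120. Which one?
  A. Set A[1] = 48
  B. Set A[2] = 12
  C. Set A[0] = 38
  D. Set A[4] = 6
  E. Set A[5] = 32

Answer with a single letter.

Answer: D

Derivation:
Option A: A[1] 43->48, delta=5, new_sum=107+(5)=112
Option B: A[2] 28->12, delta=-16, new_sum=107+(-16)=91
Option C: A[0] -20->38, delta=58, new_sum=107+(58)=165
Option D: A[4] -7->6, delta=13, new_sum=107+(13)=120 <-- matches target
Option E: A[5] 16->32, delta=16, new_sum=107+(16)=123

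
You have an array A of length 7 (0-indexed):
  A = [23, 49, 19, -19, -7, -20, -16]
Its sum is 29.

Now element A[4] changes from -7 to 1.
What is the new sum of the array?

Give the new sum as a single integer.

Answer: 37

Derivation:
Old value at index 4: -7
New value at index 4: 1
Delta = 1 - -7 = 8
New sum = old_sum + delta = 29 + (8) = 37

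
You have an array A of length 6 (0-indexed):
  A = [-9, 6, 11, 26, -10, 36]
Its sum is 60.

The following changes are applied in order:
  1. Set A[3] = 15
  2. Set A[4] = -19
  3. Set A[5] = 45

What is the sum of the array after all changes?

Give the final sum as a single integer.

Initial sum: 60
Change 1: A[3] 26 -> 15, delta = -11, sum = 49
Change 2: A[4] -10 -> -19, delta = -9, sum = 40
Change 3: A[5] 36 -> 45, delta = 9, sum = 49

Answer: 49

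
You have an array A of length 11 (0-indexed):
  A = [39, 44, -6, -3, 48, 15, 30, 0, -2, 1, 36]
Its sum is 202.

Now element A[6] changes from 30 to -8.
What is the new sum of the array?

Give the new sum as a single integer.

Old value at index 6: 30
New value at index 6: -8
Delta = -8 - 30 = -38
New sum = old_sum + delta = 202 + (-38) = 164

Answer: 164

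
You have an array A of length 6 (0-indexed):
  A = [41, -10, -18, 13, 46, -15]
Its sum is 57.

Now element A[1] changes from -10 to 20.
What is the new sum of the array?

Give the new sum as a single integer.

Answer: 87

Derivation:
Old value at index 1: -10
New value at index 1: 20
Delta = 20 - -10 = 30
New sum = old_sum + delta = 57 + (30) = 87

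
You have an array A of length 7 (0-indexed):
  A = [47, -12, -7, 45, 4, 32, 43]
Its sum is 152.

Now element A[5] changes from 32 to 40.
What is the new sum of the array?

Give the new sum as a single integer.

Old value at index 5: 32
New value at index 5: 40
Delta = 40 - 32 = 8
New sum = old_sum + delta = 152 + (8) = 160

Answer: 160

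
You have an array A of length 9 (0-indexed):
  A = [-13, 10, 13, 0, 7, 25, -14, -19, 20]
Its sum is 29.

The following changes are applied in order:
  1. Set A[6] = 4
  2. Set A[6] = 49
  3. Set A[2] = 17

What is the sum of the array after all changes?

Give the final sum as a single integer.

Initial sum: 29
Change 1: A[6] -14 -> 4, delta = 18, sum = 47
Change 2: A[6] 4 -> 49, delta = 45, sum = 92
Change 3: A[2] 13 -> 17, delta = 4, sum = 96

Answer: 96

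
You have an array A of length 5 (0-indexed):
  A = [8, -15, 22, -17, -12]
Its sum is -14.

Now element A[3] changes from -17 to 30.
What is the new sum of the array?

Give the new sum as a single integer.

Old value at index 3: -17
New value at index 3: 30
Delta = 30 - -17 = 47
New sum = old_sum + delta = -14 + (47) = 33

Answer: 33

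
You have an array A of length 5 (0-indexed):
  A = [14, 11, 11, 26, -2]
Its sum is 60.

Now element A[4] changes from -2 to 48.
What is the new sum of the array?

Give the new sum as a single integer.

Old value at index 4: -2
New value at index 4: 48
Delta = 48 - -2 = 50
New sum = old_sum + delta = 60 + (50) = 110

Answer: 110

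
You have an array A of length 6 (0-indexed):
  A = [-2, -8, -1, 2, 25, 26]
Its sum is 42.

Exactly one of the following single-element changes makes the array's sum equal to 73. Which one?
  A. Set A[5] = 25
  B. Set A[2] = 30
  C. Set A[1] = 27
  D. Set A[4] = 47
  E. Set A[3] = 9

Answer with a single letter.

Option A: A[5] 26->25, delta=-1, new_sum=42+(-1)=41
Option B: A[2] -1->30, delta=31, new_sum=42+(31)=73 <-- matches target
Option C: A[1] -8->27, delta=35, new_sum=42+(35)=77
Option D: A[4] 25->47, delta=22, new_sum=42+(22)=64
Option E: A[3] 2->9, delta=7, new_sum=42+(7)=49

Answer: B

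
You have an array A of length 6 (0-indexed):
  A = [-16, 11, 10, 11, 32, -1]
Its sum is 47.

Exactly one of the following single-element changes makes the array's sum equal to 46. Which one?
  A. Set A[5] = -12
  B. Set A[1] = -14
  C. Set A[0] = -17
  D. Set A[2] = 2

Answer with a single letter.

Answer: C

Derivation:
Option A: A[5] -1->-12, delta=-11, new_sum=47+(-11)=36
Option B: A[1] 11->-14, delta=-25, new_sum=47+(-25)=22
Option C: A[0] -16->-17, delta=-1, new_sum=47+(-1)=46 <-- matches target
Option D: A[2] 10->2, delta=-8, new_sum=47+(-8)=39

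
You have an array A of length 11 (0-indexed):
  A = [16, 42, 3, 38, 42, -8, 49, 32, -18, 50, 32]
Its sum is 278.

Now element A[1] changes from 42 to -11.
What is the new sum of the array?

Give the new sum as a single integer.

Old value at index 1: 42
New value at index 1: -11
Delta = -11 - 42 = -53
New sum = old_sum + delta = 278 + (-53) = 225

Answer: 225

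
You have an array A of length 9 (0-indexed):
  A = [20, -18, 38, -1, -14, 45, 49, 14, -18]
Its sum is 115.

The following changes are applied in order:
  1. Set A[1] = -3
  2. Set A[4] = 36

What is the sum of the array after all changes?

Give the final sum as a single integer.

Answer: 180

Derivation:
Initial sum: 115
Change 1: A[1] -18 -> -3, delta = 15, sum = 130
Change 2: A[4] -14 -> 36, delta = 50, sum = 180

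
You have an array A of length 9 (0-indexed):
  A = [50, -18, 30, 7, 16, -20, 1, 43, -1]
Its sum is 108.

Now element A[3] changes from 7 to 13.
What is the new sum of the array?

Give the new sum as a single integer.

Answer: 114

Derivation:
Old value at index 3: 7
New value at index 3: 13
Delta = 13 - 7 = 6
New sum = old_sum + delta = 108 + (6) = 114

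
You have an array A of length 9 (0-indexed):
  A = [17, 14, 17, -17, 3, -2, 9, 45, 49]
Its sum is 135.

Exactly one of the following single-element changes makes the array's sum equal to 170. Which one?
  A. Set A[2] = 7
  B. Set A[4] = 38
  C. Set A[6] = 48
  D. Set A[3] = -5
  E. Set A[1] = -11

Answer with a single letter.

Answer: B

Derivation:
Option A: A[2] 17->7, delta=-10, new_sum=135+(-10)=125
Option B: A[4] 3->38, delta=35, new_sum=135+(35)=170 <-- matches target
Option C: A[6] 9->48, delta=39, new_sum=135+(39)=174
Option D: A[3] -17->-5, delta=12, new_sum=135+(12)=147
Option E: A[1] 14->-11, delta=-25, new_sum=135+(-25)=110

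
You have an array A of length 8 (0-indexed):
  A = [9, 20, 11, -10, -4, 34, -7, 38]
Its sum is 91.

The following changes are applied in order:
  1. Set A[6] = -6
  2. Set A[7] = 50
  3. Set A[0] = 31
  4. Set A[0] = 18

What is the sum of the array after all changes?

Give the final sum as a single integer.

Answer: 113

Derivation:
Initial sum: 91
Change 1: A[6] -7 -> -6, delta = 1, sum = 92
Change 2: A[7] 38 -> 50, delta = 12, sum = 104
Change 3: A[0] 9 -> 31, delta = 22, sum = 126
Change 4: A[0] 31 -> 18, delta = -13, sum = 113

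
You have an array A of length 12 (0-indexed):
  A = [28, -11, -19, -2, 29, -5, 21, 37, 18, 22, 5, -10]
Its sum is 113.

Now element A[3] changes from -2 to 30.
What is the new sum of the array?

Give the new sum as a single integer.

Answer: 145

Derivation:
Old value at index 3: -2
New value at index 3: 30
Delta = 30 - -2 = 32
New sum = old_sum + delta = 113 + (32) = 145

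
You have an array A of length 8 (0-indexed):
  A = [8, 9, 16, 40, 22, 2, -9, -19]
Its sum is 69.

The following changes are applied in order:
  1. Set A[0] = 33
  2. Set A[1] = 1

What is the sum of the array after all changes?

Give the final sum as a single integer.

Initial sum: 69
Change 1: A[0] 8 -> 33, delta = 25, sum = 94
Change 2: A[1] 9 -> 1, delta = -8, sum = 86

Answer: 86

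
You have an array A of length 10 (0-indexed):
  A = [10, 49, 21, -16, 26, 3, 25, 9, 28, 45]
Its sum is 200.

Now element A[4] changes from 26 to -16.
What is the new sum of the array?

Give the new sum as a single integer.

Answer: 158

Derivation:
Old value at index 4: 26
New value at index 4: -16
Delta = -16 - 26 = -42
New sum = old_sum + delta = 200 + (-42) = 158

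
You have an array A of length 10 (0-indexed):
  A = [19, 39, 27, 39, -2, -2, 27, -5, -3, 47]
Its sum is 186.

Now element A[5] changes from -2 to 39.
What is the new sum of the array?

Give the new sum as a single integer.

Old value at index 5: -2
New value at index 5: 39
Delta = 39 - -2 = 41
New sum = old_sum + delta = 186 + (41) = 227

Answer: 227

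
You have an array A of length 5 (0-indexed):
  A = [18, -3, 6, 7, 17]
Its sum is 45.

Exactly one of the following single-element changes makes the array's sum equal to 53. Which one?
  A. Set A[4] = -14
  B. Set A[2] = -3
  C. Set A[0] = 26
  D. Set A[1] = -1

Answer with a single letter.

Answer: C

Derivation:
Option A: A[4] 17->-14, delta=-31, new_sum=45+(-31)=14
Option B: A[2] 6->-3, delta=-9, new_sum=45+(-9)=36
Option C: A[0] 18->26, delta=8, new_sum=45+(8)=53 <-- matches target
Option D: A[1] -3->-1, delta=2, new_sum=45+(2)=47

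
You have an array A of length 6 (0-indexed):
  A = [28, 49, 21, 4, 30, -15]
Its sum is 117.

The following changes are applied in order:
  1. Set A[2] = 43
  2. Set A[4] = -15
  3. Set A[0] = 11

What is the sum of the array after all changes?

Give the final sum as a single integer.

Answer: 77

Derivation:
Initial sum: 117
Change 1: A[2] 21 -> 43, delta = 22, sum = 139
Change 2: A[4] 30 -> -15, delta = -45, sum = 94
Change 3: A[0] 28 -> 11, delta = -17, sum = 77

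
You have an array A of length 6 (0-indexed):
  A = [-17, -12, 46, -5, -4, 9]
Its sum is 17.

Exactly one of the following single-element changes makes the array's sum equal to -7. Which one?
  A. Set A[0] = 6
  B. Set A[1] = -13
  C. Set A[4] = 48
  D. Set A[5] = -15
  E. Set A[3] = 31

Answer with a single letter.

Option A: A[0] -17->6, delta=23, new_sum=17+(23)=40
Option B: A[1] -12->-13, delta=-1, new_sum=17+(-1)=16
Option C: A[4] -4->48, delta=52, new_sum=17+(52)=69
Option D: A[5] 9->-15, delta=-24, new_sum=17+(-24)=-7 <-- matches target
Option E: A[3] -5->31, delta=36, new_sum=17+(36)=53

Answer: D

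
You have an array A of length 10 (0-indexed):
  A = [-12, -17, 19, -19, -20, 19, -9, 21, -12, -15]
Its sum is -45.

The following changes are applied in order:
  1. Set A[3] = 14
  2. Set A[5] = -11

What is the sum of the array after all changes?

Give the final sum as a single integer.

Answer: -42

Derivation:
Initial sum: -45
Change 1: A[3] -19 -> 14, delta = 33, sum = -12
Change 2: A[5] 19 -> -11, delta = -30, sum = -42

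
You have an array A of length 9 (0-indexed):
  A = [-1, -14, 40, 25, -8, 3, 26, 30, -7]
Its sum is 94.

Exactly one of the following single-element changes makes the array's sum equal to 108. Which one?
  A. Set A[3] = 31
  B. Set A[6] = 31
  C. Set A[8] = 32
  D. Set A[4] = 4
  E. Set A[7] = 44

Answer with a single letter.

Option A: A[3] 25->31, delta=6, new_sum=94+(6)=100
Option B: A[6] 26->31, delta=5, new_sum=94+(5)=99
Option C: A[8] -7->32, delta=39, new_sum=94+(39)=133
Option D: A[4] -8->4, delta=12, new_sum=94+(12)=106
Option E: A[7] 30->44, delta=14, new_sum=94+(14)=108 <-- matches target

Answer: E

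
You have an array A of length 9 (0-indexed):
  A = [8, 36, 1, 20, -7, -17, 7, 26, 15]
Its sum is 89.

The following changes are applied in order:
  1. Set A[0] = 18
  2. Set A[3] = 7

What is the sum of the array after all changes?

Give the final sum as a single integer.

Initial sum: 89
Change 1: A[0] 8 -> 18, delta = 10, sum = 99
Change 2: A[3] 20 -> 7, delta = -13, sum = 86

Answer: 86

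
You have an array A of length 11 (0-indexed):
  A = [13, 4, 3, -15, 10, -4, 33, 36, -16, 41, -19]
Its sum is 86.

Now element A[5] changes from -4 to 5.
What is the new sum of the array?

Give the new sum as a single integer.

Answer: 95

Derivation:
Old value at index 5: -4
New value at index 5: 5
Delta = 5 - -4 = 9
New sum = old_sum + delta = 86 + (9) = 95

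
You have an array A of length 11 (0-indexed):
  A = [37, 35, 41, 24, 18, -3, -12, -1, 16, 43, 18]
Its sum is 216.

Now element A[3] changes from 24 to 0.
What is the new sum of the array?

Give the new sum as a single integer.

Answer: 192

Derivation:
Old value at index 3: 24
New value at index 3: 0
Delta = 0 - 24 = -24
New sum = old_sum + delta = 216 + (-24) = 192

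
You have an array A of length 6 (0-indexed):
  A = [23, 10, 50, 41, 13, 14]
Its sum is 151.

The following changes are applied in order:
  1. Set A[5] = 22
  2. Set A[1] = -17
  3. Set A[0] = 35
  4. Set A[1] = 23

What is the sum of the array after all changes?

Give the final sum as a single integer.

Initial sum: 151
Change 1: A[5] 14 -> 22, delta = 8, sum = 159
Change 2: A[1] 10 -> -17, delta = -27, sum = 132
Change 3: A[0] 23 -> 35, delta = 12, sum = 144
Change 4: A[1] -17 -> 23, delta = 40, sum = 184

Answer: 184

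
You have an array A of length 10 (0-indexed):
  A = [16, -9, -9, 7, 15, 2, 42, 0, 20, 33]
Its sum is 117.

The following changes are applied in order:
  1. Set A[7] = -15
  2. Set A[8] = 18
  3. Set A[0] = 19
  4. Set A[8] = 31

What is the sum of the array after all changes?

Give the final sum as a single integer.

Answer: 116

Derivation:
Initial sum: 117
Change 1: A[7] 0 -> -15, delta = -15, sum = 102
Change 2: A[8] 20 -> 18, delta = -2, sum = 100
Change 3: A[0] 16 -> 19, delta = 3, sum = 103
Change 4: A[8] 18 -> 31, delta = 13, sum = 116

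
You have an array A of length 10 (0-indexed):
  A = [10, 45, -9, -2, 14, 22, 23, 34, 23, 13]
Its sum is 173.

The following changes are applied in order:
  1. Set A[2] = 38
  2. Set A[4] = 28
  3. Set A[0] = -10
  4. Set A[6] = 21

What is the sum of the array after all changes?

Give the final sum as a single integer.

Initial sum: 173
Change 1: A[2] -9 -> 38, delta = 47, sum = 220
Change 2: A[4] 14 -> 28, delta = 14, sum = 234
Change 3: A[0] 10 -> -10, delta = -20, sum = 214
Change 4: A[6] 23 -> 21, delta = -2, sum = 212

Answer: 212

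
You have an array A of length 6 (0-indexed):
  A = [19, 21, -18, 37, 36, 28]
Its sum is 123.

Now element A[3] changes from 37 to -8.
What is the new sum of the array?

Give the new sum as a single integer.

Answer: 78

Derivation:
Old value at index 3: 37
New value at index 3: -8
Delta = -8 - 37 = -45
New sum = old_sum + delta = 123 + (-45) = 78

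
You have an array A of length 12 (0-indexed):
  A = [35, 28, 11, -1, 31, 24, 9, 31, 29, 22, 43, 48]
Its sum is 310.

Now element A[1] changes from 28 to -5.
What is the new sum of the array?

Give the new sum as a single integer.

Old value at index 1: 28
New value at index 1: -5
Delta = -5 - 28 = -33
New sum = old_sum + delta = 310 + (-33) = 277

Answer: 277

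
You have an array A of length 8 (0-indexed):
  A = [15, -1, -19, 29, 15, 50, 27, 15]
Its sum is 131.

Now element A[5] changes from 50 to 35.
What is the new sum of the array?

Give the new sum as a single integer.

Old value at index 5: 50
New value at index 5: 35
Delta = 35 - 50 = -15
New sum = old_sum + delta = 131 + (-15) = 116

Answer: 116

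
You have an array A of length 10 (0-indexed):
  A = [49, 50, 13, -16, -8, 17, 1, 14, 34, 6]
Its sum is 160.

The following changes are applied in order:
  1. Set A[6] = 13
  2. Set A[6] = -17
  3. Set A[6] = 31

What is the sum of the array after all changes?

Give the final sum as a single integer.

Initial sum: 160
Change 1: A[6] 1 -> 13, delta = 12, sum = 172
Change 2: A[6] 13 -> -17, delta = -30, sum = 142
Change 3: A[6] -17 -> 31, delta = 48, sum = 190

Answer: 190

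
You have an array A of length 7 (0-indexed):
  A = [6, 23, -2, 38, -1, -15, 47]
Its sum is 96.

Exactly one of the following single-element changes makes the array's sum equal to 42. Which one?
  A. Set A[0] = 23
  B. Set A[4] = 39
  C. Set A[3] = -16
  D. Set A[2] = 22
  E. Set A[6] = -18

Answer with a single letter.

Option A: A[0] 6->23, delta=17, new_sum=96+(17)=113
Option B: A[4] -1->39, delta=40, new_sum=96+(40)=136
Option C: A[3] 38->-16, delta=-54, new_sum=96+(-54)=42 <-- matches target
Option D: A[2] -2->22, delta=24, new_sum=96+(24)=120
Option E: A[6] 47->-18, delta=-65, new_sum=96+(-65)=31

Answer: C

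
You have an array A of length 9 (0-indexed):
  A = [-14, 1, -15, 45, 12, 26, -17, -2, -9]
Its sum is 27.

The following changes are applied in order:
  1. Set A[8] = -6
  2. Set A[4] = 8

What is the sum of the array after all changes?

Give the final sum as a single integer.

Initial sum: 27
Change 1: A[8] -9 -> -6, delta = 3, sum = 30
Change 2: A[4] 12 -> 8, delta = -4, sum = 26

Answer: 26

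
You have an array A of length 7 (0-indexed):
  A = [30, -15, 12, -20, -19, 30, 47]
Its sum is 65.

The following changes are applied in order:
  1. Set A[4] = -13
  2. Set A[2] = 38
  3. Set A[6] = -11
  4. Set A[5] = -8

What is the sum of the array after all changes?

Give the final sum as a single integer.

Initial sum: 65
Change 1: A[4] -19 -> -13, delta = 6, sum = 71
Change 2: A[2] 12 -> 38, delta = 26, sum = 97
Change 3: A[6] 47 -> -11, delta = -58, sum = 39
Change 4: A[5] 30 -> -8, delta = -38, sum = 1

Answer: 1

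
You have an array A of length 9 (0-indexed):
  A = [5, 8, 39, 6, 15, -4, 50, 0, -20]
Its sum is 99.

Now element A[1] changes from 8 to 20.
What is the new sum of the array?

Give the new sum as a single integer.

Answer: 111

Derivation:
Old value at index 1: 8
New value at index 1: 20
Delta = 20 - 8 = 12
New sum = old_sum + delta = 99 + (12) = 111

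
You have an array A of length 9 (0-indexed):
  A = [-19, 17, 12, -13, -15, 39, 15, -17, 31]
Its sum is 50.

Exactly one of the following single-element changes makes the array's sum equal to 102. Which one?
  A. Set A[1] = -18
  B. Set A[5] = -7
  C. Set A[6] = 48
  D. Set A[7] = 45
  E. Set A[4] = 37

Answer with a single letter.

Answer: E

Derivation:
Option A: A[1] 17->-18, delta=-35, new_sum=50+(-35)=15
Option B: A[5] 39->-7, delta=-46, new_sum=50+(-46)=4
Option C: A[6] 15->48, delta=33, new_sum=50+(33)=83
Option D: A[7] -17->45, delta=62, new_sum=50+(62)=112
Option E: A[4] -15->37, delta=52, new_sum=50+(52)=102 <-- matches target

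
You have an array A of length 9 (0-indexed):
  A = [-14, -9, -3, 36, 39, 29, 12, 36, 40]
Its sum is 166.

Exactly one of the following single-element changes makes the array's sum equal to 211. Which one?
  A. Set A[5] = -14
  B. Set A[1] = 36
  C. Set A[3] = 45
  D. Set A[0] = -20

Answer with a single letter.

Answer: B

Derivation:
Option A: A[5] 29->-14, delta=-43, new_sum=166+(-43)=123
Option B: A[1] -9->36, delta=45, new_sum=166+(45)=211 <-- matches target
Option C: A[3] 36->45, delta=9, new_sum=166+(9)=175
Option D: A[0] -14->-20, delta=-6, new_sum=166+(-6)=160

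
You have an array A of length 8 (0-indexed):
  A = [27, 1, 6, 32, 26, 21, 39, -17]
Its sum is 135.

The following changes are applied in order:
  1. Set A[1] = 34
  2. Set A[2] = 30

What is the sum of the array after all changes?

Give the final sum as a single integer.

Answer: 192

Derivation:
Initial sum: 135
Change 1: A[1] 1 -> 34, delta = 33, sum = 168
Change 2: A[2] 6 -> 30, delta = 24, sum = 192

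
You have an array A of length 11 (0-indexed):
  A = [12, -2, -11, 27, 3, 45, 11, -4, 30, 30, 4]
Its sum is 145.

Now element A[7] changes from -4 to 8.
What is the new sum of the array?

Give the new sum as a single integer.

Answer: 157

Derivation:
Old value at index 7: -4
New value at index 7: 8
Delta = 8 - -4 = 12
New sum = old_sum + delta = 145 + (12) = 157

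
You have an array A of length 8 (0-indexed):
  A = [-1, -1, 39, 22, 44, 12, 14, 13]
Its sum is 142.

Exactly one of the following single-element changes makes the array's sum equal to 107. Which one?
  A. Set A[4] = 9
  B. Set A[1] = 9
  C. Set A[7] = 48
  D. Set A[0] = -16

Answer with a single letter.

Option A: A[4] 44->9, delta=-35, new_sum=142+(-35)=107 <-- matches target
Option B: A[1] -1->9, delta=10, new_sum=142+(10)=152
Option C: A[7] 13->48, delta=35, new_sum=142+(35)=177
Option D: A[0] -1->-16, delta=-15, new_sum=142+(-15)=127

Answer: A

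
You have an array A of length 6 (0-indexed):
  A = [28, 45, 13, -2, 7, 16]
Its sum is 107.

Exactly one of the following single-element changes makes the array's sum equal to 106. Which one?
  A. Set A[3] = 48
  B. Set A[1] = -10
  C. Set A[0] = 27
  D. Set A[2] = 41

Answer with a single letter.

Option A: A[3] -2->48, delta=50, new_sum=107+(50)=157
Option B: A[1] 45->-10, delta=-55, new_sum=107+(-55)=52
Option C: A[0] 28->27, delta=-1, new_sum=107+(-1)=106 <-- matches target
Option D: A[2] 13->41, delta=28, new_sum=107+(28)=135

Answer: C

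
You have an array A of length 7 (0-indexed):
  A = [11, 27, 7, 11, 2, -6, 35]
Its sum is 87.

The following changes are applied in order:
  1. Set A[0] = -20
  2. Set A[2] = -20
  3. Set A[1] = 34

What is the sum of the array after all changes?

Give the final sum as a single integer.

Initial sum: 87
Change 1: A[0] 11 -> -20, delta = -31, sum = 56
Change 2: A[2] 7 -> -20, delta = -27, sum = 29
Change 3: A[1] 27 -> 34, delta = 7, sum = 36

Answer: 36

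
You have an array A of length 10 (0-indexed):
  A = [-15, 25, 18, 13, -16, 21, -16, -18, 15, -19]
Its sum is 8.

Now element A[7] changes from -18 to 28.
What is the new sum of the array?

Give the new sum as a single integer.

Old value at index 7: -18
New value at index 7: 28
Delta = 28 - -18 = 46
New sum = old_sum + delta = 8 + (46) = 54

Answer: 54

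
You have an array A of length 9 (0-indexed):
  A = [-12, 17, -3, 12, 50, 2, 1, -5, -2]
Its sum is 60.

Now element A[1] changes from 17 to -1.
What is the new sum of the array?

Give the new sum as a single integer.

Old value at index 1: 17
New value at index 1: -1
Delta = -1 - 17 = -18
New sum = old_sum + delta = 60 + (-18) = 42

Answer: 42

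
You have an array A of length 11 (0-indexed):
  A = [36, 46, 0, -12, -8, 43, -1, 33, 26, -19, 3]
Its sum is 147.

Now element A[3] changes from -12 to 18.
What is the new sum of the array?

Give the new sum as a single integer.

Answer: 177

Derivation:
Old value at index 3: -12
New value at index 3: 18
Delta = 18 - -12 = 30
New sum = old_sum + delta = 147 + (30) = 177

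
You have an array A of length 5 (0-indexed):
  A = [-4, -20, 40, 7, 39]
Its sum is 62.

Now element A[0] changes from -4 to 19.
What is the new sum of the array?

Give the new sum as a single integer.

Answer: 85

Derivation:
Old value at index 0: -4
New value at index 0: 19
Delta = 19 - -4 = 23
New sum = old_sum + delta = 62 + (23) = 85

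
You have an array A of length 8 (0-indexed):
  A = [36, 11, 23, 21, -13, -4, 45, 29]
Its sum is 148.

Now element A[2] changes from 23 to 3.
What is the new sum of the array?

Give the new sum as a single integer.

Answer: 128

Derivation:
Old value at index 2: 23
New value at index 2: 3
Delta = 3 - 23 = -20
New sum = old_sum + delta = 148 + (-20) = 128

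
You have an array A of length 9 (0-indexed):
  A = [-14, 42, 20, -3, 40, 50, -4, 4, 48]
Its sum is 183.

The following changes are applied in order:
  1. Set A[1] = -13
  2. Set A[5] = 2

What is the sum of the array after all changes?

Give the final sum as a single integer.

Answer: 80

Derivation:
Initial sum: 183
Change 1: A[1] 42 -> -13, delta = -55, sum = 128
Change 2: A[5] 50 -> 2, delta = -48, sum = 80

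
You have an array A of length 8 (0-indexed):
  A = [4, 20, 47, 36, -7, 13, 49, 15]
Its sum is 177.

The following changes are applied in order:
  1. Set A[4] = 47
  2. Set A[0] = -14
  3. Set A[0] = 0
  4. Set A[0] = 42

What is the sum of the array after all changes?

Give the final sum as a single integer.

Initial sum: 177
Change 1: A[4] -7 -> 47, delta = 54, sum = 231
Change 2: A[0] 4 -> -14, delta = -18, sum = 213
Change 3: A[0] -14 -> 0, delta = 14, sum = 227
Change 4: A[0] 0 -> 42, delta = 42, sum = 269

Answer: 269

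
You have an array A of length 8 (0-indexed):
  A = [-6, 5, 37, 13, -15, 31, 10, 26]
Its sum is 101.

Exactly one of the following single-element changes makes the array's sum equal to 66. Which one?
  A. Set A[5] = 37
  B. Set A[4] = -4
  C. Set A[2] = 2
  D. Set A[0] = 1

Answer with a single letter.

Option A: A[5] 31->37, delta=6, new_sum=101+(6)=107
Option B: A[4] -15->-4, delta=11, new_sum=101+(11)=112
Option C: A[2] 37->2, delta=-35, new_sum=101+(-35)=66 <-- matches target
Option D: A[0] -6->1, delta=7, new_sum=101+(7)=108

Answer: C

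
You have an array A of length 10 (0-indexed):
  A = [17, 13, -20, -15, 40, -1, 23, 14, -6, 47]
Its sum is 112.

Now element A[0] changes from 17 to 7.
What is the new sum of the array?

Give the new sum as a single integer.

Answer: 102

Derivation:
Old value at index 0: 17
New value at index 0: 7
Delta = 7 - 17 = -10
New sum = old_sum + delta = 112 + (-10) = 102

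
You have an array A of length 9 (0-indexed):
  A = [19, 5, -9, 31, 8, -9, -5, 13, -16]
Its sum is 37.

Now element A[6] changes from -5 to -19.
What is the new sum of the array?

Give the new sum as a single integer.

Answer: 23

Derivation:
Old value at index 6: -5
New value at index 6: -19
Delta = -19 - -5 = -14
New sum = old_sum + delta = 37 + (-14) = 23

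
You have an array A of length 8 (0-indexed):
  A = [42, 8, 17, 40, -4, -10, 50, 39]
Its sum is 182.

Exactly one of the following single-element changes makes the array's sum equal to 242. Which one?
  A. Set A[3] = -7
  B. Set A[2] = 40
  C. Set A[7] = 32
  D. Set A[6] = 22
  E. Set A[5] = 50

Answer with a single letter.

Answer: E

Derivation:
Option A: A[3] 40->-7, delta=-47, new_sum=182+(-47)=135
Option B: A[2] 17->40, delta=23, new_sum=182+(23)=205
Option C: A[7] 39->32, delta=-7, new_sum=182+(-7)=175
Option D: A[6] 50->22, delta=-28, new_sum=182+(-28)=154
Option E: A[5] -10->50, delta=60, new_sum=182+(60)=242 <-- matches target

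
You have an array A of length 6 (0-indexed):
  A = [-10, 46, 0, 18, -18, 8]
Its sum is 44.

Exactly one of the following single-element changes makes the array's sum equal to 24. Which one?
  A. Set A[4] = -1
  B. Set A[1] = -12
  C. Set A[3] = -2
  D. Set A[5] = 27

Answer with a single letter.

Option A: A[4] -18->-1, delta=17, new_sum=44+(17)=61
Option B: A[1] 46->-12, delta=-58, new_sum=44+(-58)=-14
Option C: A[3] 18->-2, delta=-20, new_sum=44+(-20)=24 <-- matches target
Option D: A[5] 8->27, delta=19, new_sum=44+(19)=63

Answer: C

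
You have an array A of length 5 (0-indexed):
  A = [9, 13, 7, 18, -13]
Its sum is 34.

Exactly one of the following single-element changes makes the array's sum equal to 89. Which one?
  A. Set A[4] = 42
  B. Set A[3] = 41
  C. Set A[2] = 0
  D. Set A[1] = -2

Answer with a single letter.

Option A: A[4] -13->42, delta=55, new_sum=34+(55)=89 <-- matches target
Option B: A[3] 18->41, delta=23, new_sum=34+(23)=57
Option C: A[2] 7->0, delta=-7, new_sum=34+(-7)=27
Option D: A[1] 13->-2, delta=-15, new_sum=34+(-15)=19

Answer: A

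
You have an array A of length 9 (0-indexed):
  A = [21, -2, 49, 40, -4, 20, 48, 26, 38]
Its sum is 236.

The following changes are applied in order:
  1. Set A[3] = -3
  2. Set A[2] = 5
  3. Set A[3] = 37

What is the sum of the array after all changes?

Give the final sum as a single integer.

Answer: 189

Derivation:
Initial sum: 236
Change 1: A[3] 40 -> -3, delta = -43, sum = 193
Change 2: A[2] 49 -> 5, delta = -44, sum = 149
Change 3: A[3] -3 -> 37, delta = 40, sum = 189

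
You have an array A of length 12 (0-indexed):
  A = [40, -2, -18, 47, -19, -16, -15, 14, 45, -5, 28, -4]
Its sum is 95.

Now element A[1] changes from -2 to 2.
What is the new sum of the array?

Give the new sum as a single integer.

Answer: 99

Derivation:
Old value at index 1: -2
New value at index 1: 2
Delta = 2 - -2 = 4
New sum = old_sum + delta = 95 + (4) = 99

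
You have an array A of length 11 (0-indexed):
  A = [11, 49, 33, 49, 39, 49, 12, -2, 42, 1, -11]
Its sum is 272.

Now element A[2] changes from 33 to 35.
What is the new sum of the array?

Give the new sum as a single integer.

Old value at index 2: 33
New value at index 2: 35
Delta = 35 - 33 = 2
New sum = old_sum + delta = 272 + (2) = 274

Answer: 274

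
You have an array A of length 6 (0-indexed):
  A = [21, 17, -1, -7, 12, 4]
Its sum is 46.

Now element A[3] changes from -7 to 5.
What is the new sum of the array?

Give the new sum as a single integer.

Answer: 58

Derivation:
Old value at index 3: -7
New value at index 3: 5
Delta = 5 - -7 = 12
New sum = old_sum + delta = 46 + (12) = 58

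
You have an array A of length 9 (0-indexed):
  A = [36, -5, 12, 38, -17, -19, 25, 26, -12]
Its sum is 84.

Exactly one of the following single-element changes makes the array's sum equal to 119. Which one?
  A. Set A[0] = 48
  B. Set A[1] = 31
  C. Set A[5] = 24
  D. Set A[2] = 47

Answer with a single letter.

Option A: A[0] 36->48, delta=12, new_sum=84+(12)=96
Option B: A[1] -5->31, delta=36, new_sum=84+(36)=120
Option C: A[5] -19->24, delta=43, new_sum=84+(43)=127
Option D: A[2] 12->47, delta=35, new_sum=84+(35)=119 <-- matches target

Answer: D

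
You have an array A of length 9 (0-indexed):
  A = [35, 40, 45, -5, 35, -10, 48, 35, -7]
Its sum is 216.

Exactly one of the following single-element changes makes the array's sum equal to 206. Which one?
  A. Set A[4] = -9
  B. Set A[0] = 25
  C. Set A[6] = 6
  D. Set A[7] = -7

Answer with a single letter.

Option A: A[4] 35->-9, delta=-44, new_sum=216+(-44)=172
Option B: A[0] 35->25, delta=-10, new_sum=216+(-10)=206 <-- matches target
Option C: A[6] 48->6, delta=-42, new_sum=216+(-42)=174
Option D: A[7] 35->-7, delta=-42, new_sum=216+(-42)=174

Answer: B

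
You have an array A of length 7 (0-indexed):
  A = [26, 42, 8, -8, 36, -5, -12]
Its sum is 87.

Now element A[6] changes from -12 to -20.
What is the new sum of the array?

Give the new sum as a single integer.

Old value at index 6: -12
New value at index 6: -20
Delta = -20 - -12 = -8
New sum = old_sum + delta = 87 + (-8) = 79

Answer: 79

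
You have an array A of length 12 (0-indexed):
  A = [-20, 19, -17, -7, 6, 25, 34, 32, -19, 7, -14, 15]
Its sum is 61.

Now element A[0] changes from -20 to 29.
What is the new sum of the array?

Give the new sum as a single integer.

Old value at index 0: -20
New value at index 0: 29
Delta = 29 - -20 = 49
New sum = old_sum + delta = 61 + (49) = 110

Answer: 110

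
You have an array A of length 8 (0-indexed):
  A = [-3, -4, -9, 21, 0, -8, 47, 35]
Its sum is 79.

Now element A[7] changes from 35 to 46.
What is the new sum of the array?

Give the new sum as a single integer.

Answer: 90

Derivation:
Old value at index 7: 35
New value at index 7: 46
Delta = 46 - 35 = 11
New sum = old_sum + delta = 79 + (11) = 90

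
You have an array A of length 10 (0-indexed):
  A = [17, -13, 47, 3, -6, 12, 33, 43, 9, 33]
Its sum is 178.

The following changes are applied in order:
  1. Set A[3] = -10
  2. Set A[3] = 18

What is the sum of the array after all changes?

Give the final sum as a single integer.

Answer: 193

Derivation:
Initial sum: 178
Change 1: A[3] 3 -> -10, delta = -13, sum = 165
Change 2: A[3] -10 -> 18, delta = 28, sum = 193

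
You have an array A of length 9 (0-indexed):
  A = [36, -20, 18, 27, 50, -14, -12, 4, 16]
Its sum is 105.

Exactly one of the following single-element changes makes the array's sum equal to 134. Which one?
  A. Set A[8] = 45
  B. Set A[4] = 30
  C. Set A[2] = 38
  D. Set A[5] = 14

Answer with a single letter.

Answer: A

Derivation:
Option A: A[8] 16->45, delta=29, new_sum=105+(29)=134 <-- matches target
Option B: A[4] 50->30, delta=-20, new_sum=105+(-20)=85
Option C: A[2] 18->38, delta=20, new_sum=105+(20)=125
Option D: A[5] -14->14, delta=28, new_sum=105+(28)=133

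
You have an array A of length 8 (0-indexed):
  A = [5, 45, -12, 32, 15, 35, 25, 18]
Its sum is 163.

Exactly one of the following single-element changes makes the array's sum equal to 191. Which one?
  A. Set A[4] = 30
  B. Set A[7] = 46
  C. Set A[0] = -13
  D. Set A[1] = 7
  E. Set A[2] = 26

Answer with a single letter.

Option A: A[4] 15->30, delta=15, new_sum=163+(15)=178
Option B: A[7] 18->46, delta=28, new_sum=163+(28)=191 <-- matches target
Option C: A[0] 5->-13, delta=-18, new_sum=163+(-18)=145
Option D: A[1] 45->7, delta=-38, new_sum=163+(-38)=125
Option E: A[2] -12->26, delta=38, new_sum=163+(38)=201

Answer: B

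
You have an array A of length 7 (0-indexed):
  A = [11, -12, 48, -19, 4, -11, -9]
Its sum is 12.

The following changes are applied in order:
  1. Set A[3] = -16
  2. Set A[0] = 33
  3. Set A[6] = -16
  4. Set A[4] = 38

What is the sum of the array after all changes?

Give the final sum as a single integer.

Answer: 64

Derivation:
Initial sum: 12
Change 1: A[3] -19 -> -16, delta = 3, sum = 15
Change 2: A[0] 11 -> 33, delta = 22, sum = 37
Change 3: A[6] -9 -> -16, delta = -7, sum = 30
Change 4: A[4] 4 -> 38, delta = 34, sum = 64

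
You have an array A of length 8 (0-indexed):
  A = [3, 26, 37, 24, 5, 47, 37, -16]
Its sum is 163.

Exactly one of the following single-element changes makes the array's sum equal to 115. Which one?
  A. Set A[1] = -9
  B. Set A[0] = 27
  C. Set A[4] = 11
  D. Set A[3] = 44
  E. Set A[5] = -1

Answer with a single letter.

Option A: A[1] 26->-9, delta=-35, new_sum=163+(-35)=128
Option B: A[0] 3->27, delta=24, new_sum=163+(24)=187
Option C: A[4] 5->11, delta=6, new_sum=163+(6)=169
Option D: A[3] 24->44, delta=20, new_sum=163+(20)=183
Option E: A[5] 47->-1, delta=-48, new_sum=163+(-48)=115 <-- matches target

Answer: E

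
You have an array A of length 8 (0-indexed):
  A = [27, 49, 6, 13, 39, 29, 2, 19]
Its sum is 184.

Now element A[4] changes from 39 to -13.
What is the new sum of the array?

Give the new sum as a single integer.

Answer: 132

Derivation:
Old value at index 4: 39
New value at index 4: -13
Delta = -13 - 39 = -52
New sum = old_sum + delta = 184 + (-52) = 132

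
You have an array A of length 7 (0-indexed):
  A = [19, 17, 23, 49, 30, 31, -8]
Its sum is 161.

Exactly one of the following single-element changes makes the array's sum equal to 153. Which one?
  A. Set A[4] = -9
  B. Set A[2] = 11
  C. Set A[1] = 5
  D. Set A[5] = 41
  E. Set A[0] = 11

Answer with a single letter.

Answer: E

Derivation:
Option A: A[4] 30->-9, delta=-39, new_sum=161+(-39)=122
Option B: A[2] 23->11, delta=-12, new_sum=161+(-12)=149
Option C: A[1] 17->5, delta=-12, new_sum=161+(-12)=149
Option D: A[5] 31->41, delta=10, new_sum=161+(10)=171
Option E: A[0] 19->11, delta=-8, new_sum=161+(-8)=153 <-- matches target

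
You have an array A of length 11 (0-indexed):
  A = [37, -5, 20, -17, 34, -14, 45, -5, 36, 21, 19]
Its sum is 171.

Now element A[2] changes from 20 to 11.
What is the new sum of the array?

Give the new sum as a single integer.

Old value at index 2: 20
New value at index 2: 11
Delta = 11 - 20 = -9
New sum = old_sum + delta = 171 + (-9) = 162

Answer: 162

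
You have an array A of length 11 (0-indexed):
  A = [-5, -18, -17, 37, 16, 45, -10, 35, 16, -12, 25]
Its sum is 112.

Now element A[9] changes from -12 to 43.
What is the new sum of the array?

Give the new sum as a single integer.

Answer: 167

Derivation:
Old value at index 9: -12
New value at index 9: 43
Delta = 43 - -12 = 55
New sum = old_sum + delta = 112 + (55) = 167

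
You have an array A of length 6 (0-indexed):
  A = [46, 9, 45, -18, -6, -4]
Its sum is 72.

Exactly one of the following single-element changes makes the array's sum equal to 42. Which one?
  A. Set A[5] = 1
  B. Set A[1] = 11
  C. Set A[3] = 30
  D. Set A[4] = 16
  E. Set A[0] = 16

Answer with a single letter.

Answer: E

Derivation:
Option A: A[5] -4->1, delta=5, new_sum=72+(5)=77
Option B: A[1] 9->11, delta=2, new_sum=72+(2)=74
Option C: A[3] -18->30, delta=48, new_sum=72+(48)=120
Option D: A[4] -6->16, delta=22, new_sum=72+(22)=94
Option E: A[0] 46->16, delta=-30, new_sum=72+(-30)=42 <-- matches target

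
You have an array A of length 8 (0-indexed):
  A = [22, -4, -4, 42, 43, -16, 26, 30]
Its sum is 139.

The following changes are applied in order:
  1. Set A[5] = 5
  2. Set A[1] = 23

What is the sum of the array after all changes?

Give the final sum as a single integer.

Initial sum: 139
Change 1: A[5] -16 -> 5, delta = 21, sum = 160
Change 2: A[1] -4 -> 23, delta = 27, sum = 187

Answer: 187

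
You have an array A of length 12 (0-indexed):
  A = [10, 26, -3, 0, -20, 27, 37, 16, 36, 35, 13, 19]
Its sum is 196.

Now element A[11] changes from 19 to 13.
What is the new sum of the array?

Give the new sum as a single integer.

Old value at index 11: 19
New value at index 11: 13
Delta = 13 - 19 = -6
New sum = old_sum + delta = 196 + (-6) = 190

Answer: 190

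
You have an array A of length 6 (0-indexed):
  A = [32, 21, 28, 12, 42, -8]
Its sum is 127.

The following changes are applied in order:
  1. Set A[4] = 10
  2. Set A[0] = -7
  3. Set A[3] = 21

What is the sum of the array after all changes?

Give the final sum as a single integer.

Answer: 65

Derivation:
Initial sum: 127
Change 1: A[4] 42 -> 10, delta = -32, sum = 95
Change 2: A[0] 32 -> -7, delta = -39, sum = 56
Change 3: A[3] 12 -> 21, delta = 9, sum = 65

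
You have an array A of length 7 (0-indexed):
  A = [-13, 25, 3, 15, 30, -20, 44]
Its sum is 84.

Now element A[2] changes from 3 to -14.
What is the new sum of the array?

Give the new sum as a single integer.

Old value at index 2: 3
New value at index 2: -14
Delta = -14 - 3 = -17
New sum = old_sum + delta = 84 + (-17) = 67

Answer: 67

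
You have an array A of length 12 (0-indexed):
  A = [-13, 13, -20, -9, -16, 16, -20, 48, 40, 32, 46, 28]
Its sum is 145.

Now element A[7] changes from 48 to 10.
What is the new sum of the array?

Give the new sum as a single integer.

Old value at index 7: 48
New value at index 7: 10
Delta = 10 - 48 = -38
New sum = old_sum + delta = 145 + (-38) = 107

Answer: 107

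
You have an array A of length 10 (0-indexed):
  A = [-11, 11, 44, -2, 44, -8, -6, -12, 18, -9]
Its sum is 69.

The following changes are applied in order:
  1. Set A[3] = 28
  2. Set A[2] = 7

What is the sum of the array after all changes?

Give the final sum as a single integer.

Answer: 62

Derivation:
Initial sum: 69
Change 1: A[3] -2 -> 28, delta = 30, sum = 99
Change 2: A[2] 44 -> 7, delta = -37, sum = 62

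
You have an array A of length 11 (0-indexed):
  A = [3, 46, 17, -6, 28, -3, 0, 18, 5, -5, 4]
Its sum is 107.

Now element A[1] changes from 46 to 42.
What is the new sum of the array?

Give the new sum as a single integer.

Old value at index 1: 46
New value at index 1: 42
Delta = 42 - 46 = -4
New sum = old_sum + delta = 107 + (-4) = 103

Answer: 103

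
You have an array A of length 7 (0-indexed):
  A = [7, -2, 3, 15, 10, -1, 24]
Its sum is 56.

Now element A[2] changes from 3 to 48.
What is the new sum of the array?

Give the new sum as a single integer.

Answer: 101

Derivation:
Old value at index 2: 3
New value at index 2: 48
Delta = 48 - 3 = 45
New sum = old_sum + delta = 56 + (45) = 101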